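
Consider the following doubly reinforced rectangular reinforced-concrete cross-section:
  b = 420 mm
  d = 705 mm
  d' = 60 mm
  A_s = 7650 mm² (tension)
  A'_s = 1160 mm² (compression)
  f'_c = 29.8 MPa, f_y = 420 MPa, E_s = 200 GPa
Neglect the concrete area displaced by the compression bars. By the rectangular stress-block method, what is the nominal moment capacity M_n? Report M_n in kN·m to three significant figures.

Assume both tension and compression steel yield.
Net tension couple steel: A_s − A'_s = 6490 mm².
a = (A_s − A'_s) f_y / (0.85 f'_c b) = 2725800/(0.85 × 29.8 × 420) = 256.22 mm.
c = a/β₁ = 256.22/0.837 = 306.12 mm; ε'_s = 0.003(c − d')/c = 0.0024 ≥ f_y/E_s = 0.0021, so compression steel does yield.
M_n = (A_s − A'_s) f_y (d − a/2) + A'_s f_y (d − d') = [2725800 × (705 − 128.11) + 487200 × (705 − 60)] × 10⁻⁶ = 1572.49 + 314.24 = 1886.73 kN·m.

M_n ≈ 1890 kN·m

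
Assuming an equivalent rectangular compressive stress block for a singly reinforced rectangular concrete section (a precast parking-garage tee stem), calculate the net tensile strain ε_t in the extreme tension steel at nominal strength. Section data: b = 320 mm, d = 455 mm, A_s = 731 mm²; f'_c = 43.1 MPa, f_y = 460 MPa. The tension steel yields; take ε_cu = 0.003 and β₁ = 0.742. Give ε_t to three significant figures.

a = A_s f_y/(0.85 f'_c b) = 28.68 mm.
β₁ = 0.742, so c = a/β₁ = 28.68/0.742 = 38.65 mm.
From the linear strain diagram with ε_cu = 0.003: ε_t = 0.003 (d − c)/c = 0.003 × (455 − 38.65)/38.65 = 0.0323.
Since ε_t ≥ 0.005, the section is tension-controlled.

ε_t ≈ 0.0323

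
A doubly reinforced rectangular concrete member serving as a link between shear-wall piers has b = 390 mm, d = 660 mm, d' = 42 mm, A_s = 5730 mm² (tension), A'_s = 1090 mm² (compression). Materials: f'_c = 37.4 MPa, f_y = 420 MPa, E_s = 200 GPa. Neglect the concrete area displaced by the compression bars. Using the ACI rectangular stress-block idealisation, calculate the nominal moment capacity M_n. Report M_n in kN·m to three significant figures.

M_n ≈ 1420 kN·m

Assume both tension and compression steel yield.
Net tension couple steel: A_s − A'_s = 4640 mm².
a = (A_s − A'_s) f_y / (0.85 f'_c b) = 1948800/(0.85 × 37.4 × 390) = 157.19 mm.
c = a/β₁ = 157.19/0.783 = 200.75 mm; ε'_s = 0.003(c − d')/c = 0.0024 ≥ f_y/E_s = 0.0021, so compression steel does yield.
M_n = (A_s − A'_s) f_y (d − a/2) + A'_s f_y (d − d') = [1948800 × (660 − 78.595) + 457800 × (660 − 42)] × 10⁻⁶ = 1133.04 + 282.92 = 1415.96 kN·m.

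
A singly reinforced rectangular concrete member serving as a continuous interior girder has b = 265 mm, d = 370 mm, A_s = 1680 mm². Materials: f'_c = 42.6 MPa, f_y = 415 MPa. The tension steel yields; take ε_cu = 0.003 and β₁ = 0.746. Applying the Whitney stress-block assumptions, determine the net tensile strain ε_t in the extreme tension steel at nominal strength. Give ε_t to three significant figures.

a = A_s f_y/(0.85 f'_c b) = 72.66 mm.
β₁ = 0.746, so c = a/β₁ = 72.66/0.746 = 97.40 mm.
From the linear strain diagram with ε_cu = 0.003: ε_t = 0.003 (d − c)/c = 0.003 × (370 − 97.40)/97.40 = 0.00840.
Since ε_t ≥ 0.005, the section is tension-controlled.

ε_t ≈ 0.00840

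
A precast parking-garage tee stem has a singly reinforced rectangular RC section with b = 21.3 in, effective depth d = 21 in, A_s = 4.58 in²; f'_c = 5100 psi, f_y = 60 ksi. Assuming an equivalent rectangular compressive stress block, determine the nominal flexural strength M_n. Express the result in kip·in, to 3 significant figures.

M_n ≈ 5360 kip·in

T = A_s f_y = 4.58 × 60 = 274.8 kips.
a = T/(0.85 f'_c b) = 274.8/(0.85 × 5.1 × 21.3) = 2.976 in.
M_n = T(d − a/2) = 274.8 × (21 − 1.488) = 5361.9 kip·in.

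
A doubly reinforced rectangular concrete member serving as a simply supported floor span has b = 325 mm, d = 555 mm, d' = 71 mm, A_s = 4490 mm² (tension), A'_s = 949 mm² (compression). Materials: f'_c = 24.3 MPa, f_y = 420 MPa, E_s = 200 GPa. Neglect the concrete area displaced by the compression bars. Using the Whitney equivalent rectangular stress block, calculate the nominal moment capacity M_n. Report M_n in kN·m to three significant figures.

Assume both tension and compression steel yield.
Net tension couple steel: A_s − A'_s = 3541 mm².
a = (A_s − A'_s) f_y / (0.85 f'_c b) = 1487220/(0.85 × 24.3 × 325) = 221.55 mm.
c = a/β₁ = 221.55/0.85 = 260.65 mm; ε'_s = 0.003(c − d')/c = 0.0022 ≥ f_y/E_s = 0.0021, so compression steel does yield.
M_n = (A_s − A'_s) f_y (d − a/2) + A'_s f_y (d − d') = [1487220 × (555 − 110.775) + 398580 × (555 − 71)] × 10⁻⁶ = 660.66 + 192.91 = 853.57 kN·m.

M_n ≈ 854 kN·m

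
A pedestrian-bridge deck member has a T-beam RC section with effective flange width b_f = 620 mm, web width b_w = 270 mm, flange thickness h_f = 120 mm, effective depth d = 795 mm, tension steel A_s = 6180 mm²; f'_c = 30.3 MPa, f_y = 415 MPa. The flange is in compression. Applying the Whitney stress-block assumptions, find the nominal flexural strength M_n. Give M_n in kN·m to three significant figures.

M_n ≈ 1820 kN·m

Tension: T = A_s f_y = 6180 × 415 = 2564700 N.
Try a within the flange: a = T/(0.85 f'_c b_f) = 2564700/(0.85 × 30.3 × 620) = 160.61 mm.
a = 160.61 > h_f = 120 mm: the block extends into the web. Split into flange-overhang and web parts.
C_f = 0.85 f'_c (b_f − b_w) h_f = 0.85 × 30.3 × (620 − 270) × 120 = 1081710 N.
Remaining web compression depth: a_w = (T − C_f)/(0.85 f'_c b_w) = (2564700 − 1081710)/(0.85 × 30.3 × 270) = 213.26 mm.
M_n = C_f(d − h_f/2) + (T − C_f)(d − a_w/2) = 1081710 × (795 − 60) + 1482990 × (795 − 106.63) = 795.06 + 1020.85 = 1815.91 × 10⁶ N·mm.
M_n = 1815.91 kN·m.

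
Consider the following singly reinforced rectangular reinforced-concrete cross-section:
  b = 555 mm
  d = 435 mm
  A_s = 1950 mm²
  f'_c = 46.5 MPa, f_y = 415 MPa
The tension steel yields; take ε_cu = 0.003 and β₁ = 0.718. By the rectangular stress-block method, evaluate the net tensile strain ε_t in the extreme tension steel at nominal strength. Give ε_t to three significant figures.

ε_t ≈ 0.0224

a = A_s f_y/(0.85 f'_c b) = 36.89 mm.
β₁ = 0.718, so c = a/β₁ = 36.89/0.718 = 51.38 mm.
From the linear strain diagram with ε_cu = 0.003: ε_t = 0.003 (d − c)/c = 0.003 × (435 − 51.38)/51.38 = 0.0224.
Since ε_t ≥ 0.005, the section is tension-controlled.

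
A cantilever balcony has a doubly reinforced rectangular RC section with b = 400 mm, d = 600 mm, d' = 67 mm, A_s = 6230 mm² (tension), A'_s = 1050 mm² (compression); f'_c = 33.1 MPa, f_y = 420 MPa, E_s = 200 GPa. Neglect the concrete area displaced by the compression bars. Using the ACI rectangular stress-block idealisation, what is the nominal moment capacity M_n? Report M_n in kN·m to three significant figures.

Assume both tension and compression steel yield.
Net tension couple steel: A_s − A'_s = 5180 mm².
a = (A_s − A'_s) f_y / (0.85 f'_c b) = 2175600/(0.85 × 33.1 × 400) = 193.32 mm.
c = a/β₁ = 193.32/0.814 = 237.49 mm; ε'_s = 0.003(c − d')/c = 0.0022 ≥ f_y/E_s = 0.0021, so compression steel does yield.
M_n = (A_s − A'_s) f_y (d − a/2) + A'_s f_y (d − d') = [2175600 × (600 − 96.66) + 441000 × (600 − 67)] × 10⁻⁶ = 1095.07 + 235.05 = 1330.12 kN·m.

M_n ≈ 1330 kN·m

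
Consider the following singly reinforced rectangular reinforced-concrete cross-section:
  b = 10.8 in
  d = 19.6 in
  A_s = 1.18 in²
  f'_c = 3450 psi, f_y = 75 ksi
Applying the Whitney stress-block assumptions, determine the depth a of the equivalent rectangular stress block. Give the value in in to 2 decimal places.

a ≈ 2.79 in

T = A_s f_y = 1.18 × 75 = 88.5 kips.
a = T/(0.85 f'_c b) = 88.5/(0.85 × 3.45 × 10.8) = 2.79 in.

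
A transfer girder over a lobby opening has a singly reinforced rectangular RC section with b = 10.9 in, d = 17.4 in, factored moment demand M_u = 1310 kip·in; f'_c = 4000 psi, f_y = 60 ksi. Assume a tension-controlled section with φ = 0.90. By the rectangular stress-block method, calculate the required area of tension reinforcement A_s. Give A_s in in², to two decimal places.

M_n = M_u/φ = 1310/0.90 = 1455.56 kip·in.
From M_n = 0.85 f'_c a b (d − a/2):
a = d − √(d² − 2M_n/(0.85 f'_c b)) = 17.4 − √(17.4² − 2 × 1455.56/(0.85 × 4 × 10.9)) = 2.426 in.
A_s = 0.85 f'_c a b / f_y = 0.85 × 4 × 2.426 × 10.9 / 60 = 1.498 in².

A_s ≈ 1.50 in²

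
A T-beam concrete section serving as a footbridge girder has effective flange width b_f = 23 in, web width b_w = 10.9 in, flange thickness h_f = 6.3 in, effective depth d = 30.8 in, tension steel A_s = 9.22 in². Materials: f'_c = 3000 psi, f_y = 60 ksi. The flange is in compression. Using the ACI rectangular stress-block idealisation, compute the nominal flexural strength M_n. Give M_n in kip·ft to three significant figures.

M_n ≈ 1180 kip·ft

Tension: T = A_s f_y = 9.22 × 60 = 553.2 kips.
Try a within the flange: a = T/(0.85 f'_c b_f) = 553.2/(0.85 × 3 × 23) = 9.432 in.
a = 9.432 > h_f = 6.3 in: the block extends into the web. Split into flange-overhang and web parts.
C_f = 0.85 f'_c (b_f − b_w) h_f = 0.85 × 3 × (23 − 10.9) × 6.3 = 194.4 kips.
Remaining web compression depth: a_w = (T − C_f)/(0.85 f'_c b_w) = (553.2 − 194.4)/(0.85 × 3 × 10.9) = 12.909 in.
M_n = C_f(d − h_f/2) + (T − C_f)(d − a_w/2) = 194.4 × (30.8 − 3.15) + 358.8 × (30.8 − 6.4545) = 5375.2 + 8735.2 = 14110.4 kip·in.
M_n = 14110.4/12 = 1175.87 kip·ft.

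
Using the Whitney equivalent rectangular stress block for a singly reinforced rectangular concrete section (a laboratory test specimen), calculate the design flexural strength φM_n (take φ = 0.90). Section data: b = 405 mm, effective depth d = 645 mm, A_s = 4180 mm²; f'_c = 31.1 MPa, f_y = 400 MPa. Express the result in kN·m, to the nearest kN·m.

T = A_s f_y = 4180 × 400 = 1672000 N = 1672 kN.
From C = T: a = T/(0.85 f'_c b) = 1672000/(0.85 × 31.1 × 405) = 156.17 mm.
M_n = T(d − a/2) = 1672 kN × (645 − 78.085) mm = 947.88 kN·m.
φM_n = 0.90 × 947.88 = 853.09 kN·m.

φM_n ≈ 853 kN·m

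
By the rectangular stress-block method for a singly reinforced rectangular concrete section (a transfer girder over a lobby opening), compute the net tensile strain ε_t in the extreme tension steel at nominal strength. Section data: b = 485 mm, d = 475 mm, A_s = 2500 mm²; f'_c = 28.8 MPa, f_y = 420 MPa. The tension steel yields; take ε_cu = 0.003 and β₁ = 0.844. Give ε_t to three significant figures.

a = A_s f_y/(0.85 f'_c b) = 88.44 mm.
β₁ = 0.844, so c = a/β₁ = 88.44/0.844 = 104.79 mm.
From the linear strain diagram with ε_cu = 0.003: ε_t = 0.003 (d − c)/c = 0.003 × (475 − 104.79)/104.79 = 0.0106.
Since ε_t ≥ 0.005, the section is tension-controlled.

ε_t ≈ 0.0106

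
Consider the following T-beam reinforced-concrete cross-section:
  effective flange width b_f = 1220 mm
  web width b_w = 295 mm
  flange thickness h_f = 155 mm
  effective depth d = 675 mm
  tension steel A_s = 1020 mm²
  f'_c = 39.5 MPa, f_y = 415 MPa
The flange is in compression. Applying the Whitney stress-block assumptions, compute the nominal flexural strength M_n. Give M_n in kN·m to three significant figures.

Tension: T = A_s f_y = 1020 × 415 = 423300 N.
Try a within the flange: a = T/(0.85 f'_c b_f) = 423300/(0.85 × 39.5 × 1220) = 10.33 mm.
Since a = 10.33 ≤ h_f = 155 mm, the stress block lies entirely in the flange; analyse as a rectangular beam of width b_f.
M_n = T(d − a/2) = 423300 × (675 − 5.165) = 283.54 × 10⁶ N·mm.
M_n = 283.54 kN·m.

M_n ≈ 284 kN·m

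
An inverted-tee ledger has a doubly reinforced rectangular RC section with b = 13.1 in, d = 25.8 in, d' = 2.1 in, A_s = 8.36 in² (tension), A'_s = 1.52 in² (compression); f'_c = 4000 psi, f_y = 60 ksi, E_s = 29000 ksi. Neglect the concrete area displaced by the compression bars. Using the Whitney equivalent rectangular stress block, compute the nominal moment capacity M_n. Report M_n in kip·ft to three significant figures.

Assume both steels yield.
a = (A_s − A'_s) f_y/(0.85 f'_c b) = (8.36 − 1.52) × 60/(0.85 × 4 × 13.1) = 9.214 in.
c = a/β₁ = 9.214/0.85 = 10.840 in; ε'_s = 0.003(c − d')/c = 0.0024 ≥ ε_y = 0.0021, so the compression steel yields.
M_n = (A_s − A'_s) f_y (d − a/2) + A'_s f_y (d − d') = 410.4 × (25.8 − 4.607) + 91.2 × (25.8 − 2.1) = 8697.6 + 2161.4 = 10859.0 kip·in = 10859.0/12 = 904.92 kip·ft.

M_n ≈ 905 kip·ft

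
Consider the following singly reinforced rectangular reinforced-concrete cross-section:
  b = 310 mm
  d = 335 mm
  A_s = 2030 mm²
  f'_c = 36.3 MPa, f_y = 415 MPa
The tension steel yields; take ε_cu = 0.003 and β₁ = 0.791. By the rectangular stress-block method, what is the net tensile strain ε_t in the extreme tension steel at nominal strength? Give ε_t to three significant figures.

a = A_s f_y/(0.85 f'_c b) = 88.08 mm.
β₁ = 0.791, so c = a/β₁ = 88.08/0.791 = 111.35 mm.
From the linear strain diagram with ε_cu = 0.003: ε_t = 0.003 (d − c)/c = 0.003 × (335 − 111.35)/111.35 = 0.00603.
Since ε_t ≥ 0.005, the section is tension-controlled.

ε_t ≈ 0.00603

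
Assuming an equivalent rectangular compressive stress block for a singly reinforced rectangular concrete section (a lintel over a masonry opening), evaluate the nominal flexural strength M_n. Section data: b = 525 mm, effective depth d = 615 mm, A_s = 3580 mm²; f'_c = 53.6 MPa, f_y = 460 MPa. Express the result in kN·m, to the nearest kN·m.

M_n ≈ 956 kN·m

T = A_s f_y = 3580 × 460 = 1646800 N = 1646.8 kN.
From C = T: a = T/(0.85 f'_c b) = 1646800/(0.85 × 53.6 × 525) = 68.85 mm.
M_n = T(d − a/2) = 1646.8 kN × (615 − 34.425) mm = 956.09 kN·m.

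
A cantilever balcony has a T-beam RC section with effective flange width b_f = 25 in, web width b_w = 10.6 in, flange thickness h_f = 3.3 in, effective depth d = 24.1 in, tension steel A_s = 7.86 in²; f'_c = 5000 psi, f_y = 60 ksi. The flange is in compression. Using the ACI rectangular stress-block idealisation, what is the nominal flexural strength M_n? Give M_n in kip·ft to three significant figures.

M_n ≈ 852 kip·ft

Tension: T = A_s f_y = 7.86 × 60 = 471.6 kips.
Try a within the flange: a = T/(0.85 f'_c b_f) = 471.6/(0.85 × 5 × 25) = 4.439 in.
a = 4.439 > h_f = 3.3 in: the block extends into the web. Split into flange-overhang and web parts.
C_f = 0.85 f'_c (b_f − b_w) h_f = 0.85 × 5 × (25 − 10.6) × 3.3 = 202.0 kips.
Remaining web compression depth: a_w = (T − C_f)/(0.85 f'_c b_w) = (471.6 − 202.0)/(0.85 × 5 × 10.6) = 5.984 in.
M_n = C_f(d − h_f/2) + (T − C_f)(d − a_w/2) = 202.0 × (24.1 − 1.65) + 269.6 × (24.1 − 2.992) = 4534.9 + 5690.7 = 10225.6 kip·in.
M_n = 10225.6/12 = 852.13 kip·ft.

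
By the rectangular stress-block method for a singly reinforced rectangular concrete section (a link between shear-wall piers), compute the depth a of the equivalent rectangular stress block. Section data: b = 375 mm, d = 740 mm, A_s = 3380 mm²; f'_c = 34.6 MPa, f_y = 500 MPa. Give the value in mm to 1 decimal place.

a ≈ 153.2 mm

T = A_s f_y = 3380 × 500 = 1690000 N = 1690 kN.
Setting C = 0.85 f'_c a b equal to T: a = 1690000/(0.85 × 34.6 × 375) = 153.2 mm.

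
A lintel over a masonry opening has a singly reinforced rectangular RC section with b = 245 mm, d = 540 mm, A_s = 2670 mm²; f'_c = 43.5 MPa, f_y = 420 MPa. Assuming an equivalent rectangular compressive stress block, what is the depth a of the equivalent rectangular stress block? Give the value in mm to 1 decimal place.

a ≈ 123.8 mm

T = A_s f_y = 2670 × 420 = 1121400 N = 1121.4 kN.
Setting C = 0.85 f'_c a b equal to T: a = 1121400/(0.85 × 43.5 × 245) = 123.8 mm.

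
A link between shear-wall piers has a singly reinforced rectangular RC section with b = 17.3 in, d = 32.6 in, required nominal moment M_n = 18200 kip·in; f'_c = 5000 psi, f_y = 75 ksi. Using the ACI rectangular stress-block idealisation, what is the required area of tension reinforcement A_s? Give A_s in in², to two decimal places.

From M_n = 0.85 f'_c a b (d − a/2):
a = d − √(d² − 2M_n/(0.85 f'_c b)) = 32.6 − √(32.6² − 2 × 18200/(0.85 × 5 × 17.3)) = 8.774 in.
A_s = 0.85 f'_c a b / f_y = 0.85 × 5 × 8.774 × 17.3 / 75 = 8.601 in².

A_s ≈ 8.60 in²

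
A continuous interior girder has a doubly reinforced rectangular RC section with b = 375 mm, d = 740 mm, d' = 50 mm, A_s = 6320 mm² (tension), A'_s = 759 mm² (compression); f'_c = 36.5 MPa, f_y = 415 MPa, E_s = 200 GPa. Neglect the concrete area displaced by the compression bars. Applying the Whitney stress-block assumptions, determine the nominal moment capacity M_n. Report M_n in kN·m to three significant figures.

Assume both tension and compression steel yield.
Net tension couple steel: A_s − A'_s = 5561 mm².
a = (A_s − A'_s) f_y / (0.85 f'_c b) = 2307815/(0.85 × 36.5 × 375) = 198.36 mm.
c = a/β₁ = 198.36/0.789 = 251.41 mm; ε'_s = 0.003(c − d')/c = 0.0024 ≥ f_y/E_s = 0.0021, so compression steel does yield.
M_n = (A_s − A'_s) f_y (d − a/2) + A'_s f_y (d − d') = [2307815 × (740 − 99.18) + 314985 × (740 − 50)] × 10⁻⁶ = 1478.89 + 217.34 = 1696.23 kN·m.

M_n ≈ 1700 kN·m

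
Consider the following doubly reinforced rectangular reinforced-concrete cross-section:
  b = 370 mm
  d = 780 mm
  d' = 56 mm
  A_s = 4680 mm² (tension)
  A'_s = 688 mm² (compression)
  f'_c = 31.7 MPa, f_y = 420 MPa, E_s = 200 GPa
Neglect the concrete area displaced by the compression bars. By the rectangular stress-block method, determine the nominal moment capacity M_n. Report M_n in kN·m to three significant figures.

M_n ≈ 1380 kN·m

Assume both tension and compression steel yield.
Net tension couple steel: A_s − A'_s = 3992 mm².
a = (A_s − A'_s) f_y / (0.85 f'_c b) = 1676640/(0.85 × 31.7 × 370) = 168.17 mm.
c = a/β₁ = 168.17/0.824 = 204.09 mm; ε'_s = 0.003(c − d')/c = 0.0022 ≥ f_y/E_s = 0.0021, so compression steel does yield.
M_n = (A_s − A'_s) f_y (d − a/2) + A'_s f_y (d − d') = [1676640 × (780 − 84.085) + 288960 × (780 − 56)] × 10⁻⁶ = 1166.80 + 209.21 = 1376.01 kN·m.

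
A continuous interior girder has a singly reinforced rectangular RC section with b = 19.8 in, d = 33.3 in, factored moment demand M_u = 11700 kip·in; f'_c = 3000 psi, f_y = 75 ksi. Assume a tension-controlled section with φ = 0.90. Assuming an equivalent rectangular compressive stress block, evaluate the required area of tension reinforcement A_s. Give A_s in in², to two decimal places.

M_n = M_u/φ = 11700/0.90 = 13000 kip·in.
From M_n = 0.85 f'_c a b (d − a/2):
a = d − √(d² − 2M_n/(0.85 f'_c b)) = 33.3 − √(33.3² − 2 × 13000/(0.85 × 3 × 19.8)) = 8.929 in.
A_s = 0.85 f'_c a b / f_y = 0.85 × 3 × 8.929 × 19.8 / 75 = 6.011 in².

A_s ≈ 6.01 in²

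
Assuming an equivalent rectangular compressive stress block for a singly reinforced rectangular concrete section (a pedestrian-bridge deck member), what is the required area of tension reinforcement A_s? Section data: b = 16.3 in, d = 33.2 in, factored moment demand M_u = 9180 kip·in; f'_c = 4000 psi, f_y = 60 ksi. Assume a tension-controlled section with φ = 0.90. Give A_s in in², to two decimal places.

M_n = M_u/φ = 9180/0.90 = 10200 kip·in.
From M_n = 0.85 f'_c a b (d − a/2):
a = d − √(d² − 2M_n/(0.85 f'_c b)) = 33.2 − √(33.2² − 2 × 10200/(0.85 × 4 × 16.3)) = 6.105 in.
A_s = 0.85 f'_c a b / f_y = 0.85 × 4 × 6.105 × 16.3 / 60 = 5.639 in².

A_s ≈ 5.64 in²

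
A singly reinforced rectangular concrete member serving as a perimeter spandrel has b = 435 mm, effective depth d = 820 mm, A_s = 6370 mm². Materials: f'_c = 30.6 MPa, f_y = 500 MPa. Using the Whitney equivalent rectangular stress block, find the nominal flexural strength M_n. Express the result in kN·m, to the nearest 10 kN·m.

T = A_s f_y = 6370 × 500 = 3185000 N = 3185 kN.
From C = T: a = T/(0.85 f'_c b) = 3185000/(0.85 × 30.6 × 435) = 281.50 mm.
M_n = T(d − a/2) = 3185 kN × (820 − 140.75) mm = 2163.41 kN·m.

M_n ≈ 2160 kN·m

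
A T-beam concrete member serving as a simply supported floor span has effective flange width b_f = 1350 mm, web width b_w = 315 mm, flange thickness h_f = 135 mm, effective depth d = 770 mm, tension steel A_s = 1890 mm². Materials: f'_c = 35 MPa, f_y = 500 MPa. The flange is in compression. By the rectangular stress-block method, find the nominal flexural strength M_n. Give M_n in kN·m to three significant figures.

Tension: T = A_s f_y = 1890 × 500 = 945000 N.
Try a within the flange: a = T/(0.85 f'_c b_f) = 945000/(0.85 × 35 × 1350) = 23.53 mm.
Since a = 23.53 ≤ h_f = 135 mm, the stress block lies entirely in the flange; analyse as a rectangular beam of width b_f.
M_n = T(d − a/2) = 945000 × (770 − 11.765) = 716.53 × 10⁶ N·mm.
M_n = 716.53 kN·m.

M_n ≈ 717 kN·m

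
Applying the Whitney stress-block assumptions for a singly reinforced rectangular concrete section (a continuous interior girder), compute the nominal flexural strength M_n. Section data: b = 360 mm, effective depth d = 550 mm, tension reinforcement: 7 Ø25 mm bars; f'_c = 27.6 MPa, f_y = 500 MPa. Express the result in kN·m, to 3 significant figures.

A_s = 7 × 491 = 3437 mm².
T = A_s f_y = 3437 × 500 = 1718500 N = 1718.5 kN.
From C = T: a = T/(0.85 f'_c b) = 1718500/(0.85 × 27.6 × 360) = 203.48 mm.
M_n = T(d − a/2) = 1718.5 kN × (550 − 101.74) mm = 770.33 kN·m.

M_n ≈ 770 kN·m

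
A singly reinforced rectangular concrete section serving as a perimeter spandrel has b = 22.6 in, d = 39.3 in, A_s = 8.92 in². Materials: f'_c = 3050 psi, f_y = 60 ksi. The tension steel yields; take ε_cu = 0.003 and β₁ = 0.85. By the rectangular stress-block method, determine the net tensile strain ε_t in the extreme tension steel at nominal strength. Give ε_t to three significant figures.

a = A_s f_y/(0.85 f'_c b) = 9.135 in.
β₁ = 0.85, so c = a/β₁ = 9.135/0.85 = 10.747 in.
From the linear strain diagram with ε_cu = 0.003: ε_t = 0.003 (d − c)/c = 0.003 × (39.3 − 10.747)/10.747 = 0.00797.
Since ε_t ≥ 0.005, the section is tension-controlled.

ε_t ≈ 0.00797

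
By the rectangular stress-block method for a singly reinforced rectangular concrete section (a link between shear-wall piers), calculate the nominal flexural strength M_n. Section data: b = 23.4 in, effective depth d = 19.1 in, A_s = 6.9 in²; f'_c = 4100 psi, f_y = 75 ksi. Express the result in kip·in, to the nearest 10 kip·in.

M_n ≈ 8240 kip·in

T = A_s f_y = 6.9 × 75 = 517.5 kips.
a = T/(0.85 f'_c b) = 517.5/(0.85 × 4.1 × 23.4) = 6.346 in.
M_n = T(d − a/2) = 517.5 × (19.1 − 3.173) = 8242.2 kip·in.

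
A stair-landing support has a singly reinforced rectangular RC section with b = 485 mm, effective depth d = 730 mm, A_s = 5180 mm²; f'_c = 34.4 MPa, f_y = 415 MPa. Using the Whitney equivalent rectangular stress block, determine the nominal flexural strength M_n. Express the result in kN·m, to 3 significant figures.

M_n ≈ 1410 kN·m

T = A_s f_y = 5180 × 415 = 2149700 N = 2149.7 kN.
From C = T: a = T/(0.85 f'_c b) = 2149700/(0.85 × 34.4 × 485) = 151.59 mm.
M_n = T(d − a/2) = 2149.7 kN × (730 − 75.795) mm = 1406.34 kN·m.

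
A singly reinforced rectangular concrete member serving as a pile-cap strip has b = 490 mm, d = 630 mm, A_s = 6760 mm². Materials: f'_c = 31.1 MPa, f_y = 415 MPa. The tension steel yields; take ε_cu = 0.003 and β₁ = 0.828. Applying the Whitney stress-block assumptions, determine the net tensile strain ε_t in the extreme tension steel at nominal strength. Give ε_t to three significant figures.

ε_t ≈ 0.00423

a = A_s f_y/(0.85 f'_c b) = 216.58 mm.
β₁ = 0.828, so c = a/β₁ = 216.58/0.828 = 261.57 mm.
From the linear strain diagram with ε_cu = 0.003: ε_t = 0.003 (d − c)/c = 0.003 × (630 − 261.57)/261.57 = 0.00423.
ε_t is between 0.004 and 0.005 — transition zone.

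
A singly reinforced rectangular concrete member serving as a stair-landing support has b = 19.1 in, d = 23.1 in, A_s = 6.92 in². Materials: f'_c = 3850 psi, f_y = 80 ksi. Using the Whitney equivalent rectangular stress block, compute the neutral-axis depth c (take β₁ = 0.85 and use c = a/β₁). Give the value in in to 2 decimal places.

c ≈ 10.42 in

T = A_s f_y = 6.92 × 80 = 553.6 kips.
a = T/(0.85 f'_c b) = 553.6/(0.85 × 3.85 × 19.1) = 8.8569 in.
With β₁ = 0.85, c = a/β₁ = 8.8569/0.85 = 10.42 in.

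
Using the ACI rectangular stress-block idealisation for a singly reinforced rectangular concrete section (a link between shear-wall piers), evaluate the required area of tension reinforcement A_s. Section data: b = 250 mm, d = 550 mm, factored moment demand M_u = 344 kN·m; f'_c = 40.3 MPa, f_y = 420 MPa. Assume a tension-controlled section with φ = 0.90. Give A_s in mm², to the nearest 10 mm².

A_s ≈ 1800 mm²

M_n = M_u/φ = 344/0.90 = 382.222 kN·m.
With M_n = 0.85 f'_c a b (d − a/2), solve the quadratic for a:
a = d − √(d² − 2M_n/(0.85 f'_c b)) = 550 − √(550² − 2 × 382.222×10⁶/(0.85 × 40.3 × 250)) = 88.23 mm.
A_s = 0.85 f'_c a b / f_y = 0.85 × 40.3 × 88.23 × 250 / 420 = 1799.0 mm².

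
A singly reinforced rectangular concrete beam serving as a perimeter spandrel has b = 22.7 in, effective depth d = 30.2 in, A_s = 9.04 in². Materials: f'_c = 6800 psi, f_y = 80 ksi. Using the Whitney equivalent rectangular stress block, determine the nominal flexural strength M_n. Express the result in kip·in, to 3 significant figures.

M_n ≈ 19800 kip·in

T = A_s f_y = 9.04 × 80 = 723.2 kips.
a = T/(0.85 f'_c b) = 723.2/(0.85 × 6.8 × 22.7) = 5.512 in.
M_n = T(d − a/2) = 723.2 × (30.2 − 2.756) = 19847.5 kip·in.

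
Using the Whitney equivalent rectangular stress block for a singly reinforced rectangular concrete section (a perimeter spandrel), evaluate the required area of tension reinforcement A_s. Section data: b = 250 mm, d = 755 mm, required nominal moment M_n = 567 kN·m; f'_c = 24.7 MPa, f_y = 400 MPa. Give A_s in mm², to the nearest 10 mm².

With M_n = 0.85 f'_c a b (d − a/2), solve the quadratic for a:
a = d − √(d² − 2M_n/(0.85 f'_c b)) = 755 − √(755² − 2 × 567×10⁶/(0.85 × 24.7 × 250)) = 160.04 mm.
A_s = 0.85 f'_c a b / f_y = 0.85 × 24.7 × 160.04 × 250 / 400 = 2100.0 mm².

A_s ≈ 2100 mm²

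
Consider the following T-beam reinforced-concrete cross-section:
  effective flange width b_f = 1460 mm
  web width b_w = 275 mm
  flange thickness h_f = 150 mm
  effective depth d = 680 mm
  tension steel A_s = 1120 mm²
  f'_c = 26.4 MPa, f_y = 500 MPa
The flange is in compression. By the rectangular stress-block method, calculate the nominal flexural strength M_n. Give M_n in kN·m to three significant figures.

M_n ≈ 376 kN·m

Tension: T = A_s f_y = 1120 × 500 = 560000 N.
Try a within the flange: a = T/(0.85 f'_c b_f) = 560000/(0.85 × 26.4 × 1460) = 17.09 mm.
Since a = 17.09 ≤ h_f = 150 mm, the stress block lies entirely in the flange; analyse as a rectangular beam of width b_f.
M_n = T(d − a/2) = 560000 × (680 − 8.545) = 376.01 × 10⁶ N·mm.
M_n = 376.01 kN·m.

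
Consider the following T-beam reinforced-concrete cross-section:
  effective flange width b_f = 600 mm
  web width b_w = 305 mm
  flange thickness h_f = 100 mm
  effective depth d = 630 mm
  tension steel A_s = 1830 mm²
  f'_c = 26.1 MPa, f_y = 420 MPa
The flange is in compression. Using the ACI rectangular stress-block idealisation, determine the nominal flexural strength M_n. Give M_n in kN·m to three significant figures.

M_n ≈ 462 kN·m

Tension: T = A_s f_y = 1830 × 420 = 768600 N.
Try a within the flange: a = T/(0.85 f'_c b_f) = 768600/(0.85 × 26.1 × 600) = 57.74 mm.
Since a = 57.74 ≤ h_f = 100 mm, the stress block lies entirely in the flange; analyse as a rectangular beam of width b_f.
M_n = T(d − a/2) = 768600 × (630 − 28.87) = 462.03 × 10⁶ N·mm.
M_n = 462.03 kN·m.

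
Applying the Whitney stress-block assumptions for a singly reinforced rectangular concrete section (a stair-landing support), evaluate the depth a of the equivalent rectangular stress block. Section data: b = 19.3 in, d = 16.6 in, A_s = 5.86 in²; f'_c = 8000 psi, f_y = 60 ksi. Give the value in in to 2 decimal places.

T = A_s f_y = 5.86 × 60 = 351.6 kips.
a = T/(0.85 f'_c b) = 351.6/(0.85 × 8 × 19.3) = 2.68 in.

a ≈ 2.68 in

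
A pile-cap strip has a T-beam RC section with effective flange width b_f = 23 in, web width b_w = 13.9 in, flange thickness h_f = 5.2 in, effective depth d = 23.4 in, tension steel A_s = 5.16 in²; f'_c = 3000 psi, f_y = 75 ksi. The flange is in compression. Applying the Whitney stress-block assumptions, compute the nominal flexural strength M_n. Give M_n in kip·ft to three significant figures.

Tension: T = A_s f_y = 5.16 × 75 = 387 kips.
Try a within the flange: a = T/(0.85 f'_c b_f) = 387/(0.85 × 3 × 23) = 6.598 in.
a = 6.598 > h_f = 5.2 in: the block extends into the web. Split into flange-overhang and web parts.
C_f = 0.85 f'_c (b_f − b_w) h_f = 0.85 × 3 × (23 − 13.9) × 5.2 = 120.7 kips.
Remaining web compression depth: a_w = (T − C_f)/(0.85 f'_c b_w) = (387 − 120.7)/(0.85 × 3 × 13.9) = 7.513 in.
M_n = C_f(d − h_f/2) + (T − C_f)(d − a_w/2) = 120.7 × (23.4 − 2.6) + 266.3 × (23.4 − 3.7565) = 2510.6 + 5231.1 = 7741.7 kip·in.
M_n = 7741.7/12 = 645.14 kip·ft.

M_n ≈ 645 kip·ft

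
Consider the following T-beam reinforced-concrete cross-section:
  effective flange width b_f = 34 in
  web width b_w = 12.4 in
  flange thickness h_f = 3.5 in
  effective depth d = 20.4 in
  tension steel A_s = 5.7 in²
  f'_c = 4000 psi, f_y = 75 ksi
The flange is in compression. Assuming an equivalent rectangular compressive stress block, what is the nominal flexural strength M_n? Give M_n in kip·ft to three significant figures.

M_n ≈ 661 kip·ft

Tension: T = A_s f_y = 5.7 × 75 = 427.5 kips.
Try a within the flange: a = T/(0.85 f'_c b_f) = 427.5/(0.85 × 4 × 34) = 3.698 in.
a = 3.698 > h_f = 3.5 in: the block extends into the web. Split into flange-overhang and web parts.
C_f = 0.85 f'_c (b_f − b_w) h_f = 0.85 × 4 × (34 − 12.4) × 3.5 = 257.0 kips.
Remaining web compression depth: a_w = (T − C_f)/(0.85 f'_c b_w) = (427.5 − 257.0)/(0.85 × 4 × 12.4) = 4.044 in.
M_n = C_f(d − h_f/2) + (T − C_f)(d − a_w/2) = 257.0 × (20.4 − 1.75) + 170.5 × (20.4 − 2.022) = 4793.1 + 3133.4 = 7926.5 kip·in.
M_n = 7926.5/12 = 660.54 kip·ft.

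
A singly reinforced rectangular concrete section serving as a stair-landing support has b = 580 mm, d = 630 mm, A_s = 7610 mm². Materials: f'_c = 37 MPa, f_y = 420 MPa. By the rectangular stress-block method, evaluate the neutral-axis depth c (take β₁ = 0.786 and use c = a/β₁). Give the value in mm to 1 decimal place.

c ≈ 222.9 mm

T = A_s f_y = 7610 × 420 = 3196200 N = 3196.2 kN.
Setting C = 0.85 f'_c a b equal to T: a = 3196200/(0.85 × 37 × 580) = 175.221 mm.
With β₁ = 0.786, c = a/β₁ = 175.221/0.786 = 222.9 mm.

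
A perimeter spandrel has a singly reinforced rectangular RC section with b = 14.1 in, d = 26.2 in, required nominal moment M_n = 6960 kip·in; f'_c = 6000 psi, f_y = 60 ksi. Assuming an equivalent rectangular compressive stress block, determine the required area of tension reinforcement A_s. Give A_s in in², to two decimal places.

A_s ≈ 4.79 in²

From M_n = 0.85 f'_c a b (d − a/2):
a = d − √(d² − 2M_n/(0.85 f'_c b)) = 26.2 − √(26.2² − 2 × 6960/(0.85 × 6 × 14.1)) = 3.999 in.
A_s = 0.85 f'_c a b / f_y = 0.85 × 6 × 3.999 × 14.1 / 60 = 4.793 in².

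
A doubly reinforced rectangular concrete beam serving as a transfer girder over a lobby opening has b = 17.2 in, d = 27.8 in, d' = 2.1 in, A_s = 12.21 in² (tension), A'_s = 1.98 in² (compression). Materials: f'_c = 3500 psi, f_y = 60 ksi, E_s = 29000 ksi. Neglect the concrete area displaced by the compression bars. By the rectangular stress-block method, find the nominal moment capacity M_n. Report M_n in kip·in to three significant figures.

M_n ≈ 16400 kip·in

Assume both steels yield.
a = (A_s − A'_s) f_y/(0.85 f'_c b) = (12.21 − 1.98) × 60/(0.85 × 3.5 × 17.2) = 11.995 in.
c = a/β₁ = 11.995/0.85 = 14.112 in; ε'_s = 0.003(c − d')/c = 0.0026 ≥ ε_y = 0.0021, so the compression steel yields.
M_n = (A_s − A'_s) f_y (d − a/2) + A'_s f_y (d − d') = 613.8 × (27.8 − 5.9975) + 118.8 × (27.8 − 2.1) = 13382.4 + 3053.2 = 16435.6 kip·in.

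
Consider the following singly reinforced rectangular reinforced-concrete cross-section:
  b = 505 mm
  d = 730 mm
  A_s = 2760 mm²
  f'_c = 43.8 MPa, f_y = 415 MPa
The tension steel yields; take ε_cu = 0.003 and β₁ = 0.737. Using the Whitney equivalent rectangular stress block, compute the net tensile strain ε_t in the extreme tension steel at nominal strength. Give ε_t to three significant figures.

ε_t ≈ 0.0235

a = A_s f_y/(0.85 f'_c b) = 60.92 mm.
β₁ = 0.737, so c = a/β₁ = 60.92/0.737 = 82.66 mm.
From the linear strain diagram with ε_cu = 0.003: ε_t = 0.003 (d − c)/c = 0.003 × (730 − 82.66)/82.66 = 0.0235.
Since ε_t ≥ 0.005, the section is tension-controlled.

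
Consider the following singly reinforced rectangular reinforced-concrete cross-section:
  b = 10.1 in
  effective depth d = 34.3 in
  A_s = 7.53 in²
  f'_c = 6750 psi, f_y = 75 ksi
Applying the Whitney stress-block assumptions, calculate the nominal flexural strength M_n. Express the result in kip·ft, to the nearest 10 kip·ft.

T = A_s f_y = 7.53 × 75 = 564.75 kips.
a = T/(0.85 f'_c b) = 564.75/(0.85 × 6.75 × 10.1) = 9.746 in.
M_n = T(d − a/2) = 564.75 × (34.3 − 4.873) = 16618.9 kip·in = 16618.9/12 = 1384.91 kip·ft.

M_n ≈ 1380 kip·ft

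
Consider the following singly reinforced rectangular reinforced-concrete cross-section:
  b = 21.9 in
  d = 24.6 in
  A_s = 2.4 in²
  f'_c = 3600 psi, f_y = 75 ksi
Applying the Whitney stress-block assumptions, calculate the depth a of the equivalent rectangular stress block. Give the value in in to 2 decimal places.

T = A_s f_y = 2.4 × 75 = 180 kips.
a = T/(0.85 f'_c b) = 180/(0.85 × 3.6 × 21.9) = 2.69 in.

a ≈ 2.69 in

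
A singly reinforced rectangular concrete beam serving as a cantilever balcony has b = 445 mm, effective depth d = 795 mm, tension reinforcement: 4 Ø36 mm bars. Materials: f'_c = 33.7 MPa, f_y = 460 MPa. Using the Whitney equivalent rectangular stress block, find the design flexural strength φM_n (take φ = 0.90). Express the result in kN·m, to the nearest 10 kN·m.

φM_n ≈ 1220 kN·m

A_s = 4 × 1018 = 4072 mm².
T = A_s f_y = 4072 × 460 = 1873120 N = 1873.12 kN.
From C = T: a = T/(0.85 f'_c b) = 1873120/(0.85 × 33.7 × 445) = 146.95 mm.
M_n = T(d − a/2) = 1873.12 kN × (795 − 73.475) mm = 1351.50 kN·m.
φM_n = 0.90 × 1351.50 = 1216.35 kN·m.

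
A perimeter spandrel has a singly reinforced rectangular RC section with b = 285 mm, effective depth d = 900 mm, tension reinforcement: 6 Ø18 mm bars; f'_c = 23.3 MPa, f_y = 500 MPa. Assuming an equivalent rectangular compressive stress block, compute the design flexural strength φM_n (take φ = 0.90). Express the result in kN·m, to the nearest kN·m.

A_s = 6 × 254 = 1524 mm².
T = A_s f_y = 1524 × 500 = 762000 N = 762 kN.
From C = T: a = T/(0.85 f'_c b) = 762000/(0.85 × 23.3 × 285) = 135.00 mm.
M_n = T(d − a/2) = 762 kN × (900 − 67.5) mm = 634.37 kN·m.
φM_n = 0.90 × 634.37 = 570.93 kN·m.

φM_n ≈ 571 kN·m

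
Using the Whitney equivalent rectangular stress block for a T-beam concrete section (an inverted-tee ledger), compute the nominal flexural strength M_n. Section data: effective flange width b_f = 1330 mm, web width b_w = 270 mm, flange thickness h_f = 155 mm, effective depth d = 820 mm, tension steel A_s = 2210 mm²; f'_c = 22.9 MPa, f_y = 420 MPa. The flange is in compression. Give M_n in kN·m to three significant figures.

M_n ≈ 744 kN·m

Tension: T = A_s f_y = 2210 × 420 = 928200 N.
Try a within the flange: a = T/(0.85 f'_c b_f) = 928200/(0.85 × 22.9 × 1330) = 35.85 mm.
Since a = 35.85 ≤ h_f = 155 mm, the stress block lies entirely in the flange; analyse as a rectangular beam of width b_f.
M_n = T(d − a/2) = 928200 × (820 − 17.925) = 744.49 × 10⁶ N·mm.
M_n = 744.49 kN·m.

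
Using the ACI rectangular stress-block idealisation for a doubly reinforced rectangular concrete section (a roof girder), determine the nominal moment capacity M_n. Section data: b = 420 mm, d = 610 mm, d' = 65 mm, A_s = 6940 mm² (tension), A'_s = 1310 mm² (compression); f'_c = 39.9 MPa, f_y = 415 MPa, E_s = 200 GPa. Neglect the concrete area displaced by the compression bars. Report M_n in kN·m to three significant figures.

M_n ≈ 1530 kN·m

Assume both tension and compression steel yield.
Net tension couple steel: A_s − A'_s = 5630 mm².
a = (A_s − A'_s) f_y / (0.85 f'_c b) = 2336450/(0.85 × 39.9 × 420) = 164.03 mm.
c = a/β₁ = 164.03/0.765 = 214.42 mm; ε'_s = 0.003(c − d')/c = 0.0021 ≥ f_y/E_s = 0.0021, so compression steel does yield.
M_n = (A_s − A'_s) f_y (d − a/2) + A'_s f_y (d − d') = [2336450 × (610 − 82.015) + 543650 × (610 − 65)] × 10⁻⁶ = 1233.61 + 296.29 = 1529.90 kN·m.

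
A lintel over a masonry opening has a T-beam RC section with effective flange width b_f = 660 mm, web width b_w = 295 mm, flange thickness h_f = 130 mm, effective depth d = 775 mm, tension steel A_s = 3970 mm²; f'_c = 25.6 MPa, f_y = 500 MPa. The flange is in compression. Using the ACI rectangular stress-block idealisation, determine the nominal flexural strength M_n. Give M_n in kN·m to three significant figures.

Tension: T = A_s f_y = 3970 × 500 = 1985000 N.
Try a within the flange: a = T/(0.85 f'_c b_f) = 1985000/(0.85 × 25.6 × 660) = 138.22 mm.
a = 138.22 > h_f = 130 mm: the block extends into the web. Split into flange-overhang and web parts.
C_f = 0.85 f'_c (b_f − b_w) h_f = 0.85 × 25.6 × (660 − 295) × 130 = 1032512 N.
Remaining web compression depth: a_w = (T − C_f)/(0.85 f'_c b_w) = (1985000 − 1032512)/(0.85 × 25.6 × 295) = 148.38 mm.
M_n = C_f(d − h_f/2) + (T − C_f)(d − a_w/2) = 1032512 × (775 − 65) + 952488 × (775 − 74.19) = 733.08 + 667.51 = 1400.59 × 10⁶ N·mm.
M_n = 1400.59 kN·m.

M_n ≈ 1400 kN·m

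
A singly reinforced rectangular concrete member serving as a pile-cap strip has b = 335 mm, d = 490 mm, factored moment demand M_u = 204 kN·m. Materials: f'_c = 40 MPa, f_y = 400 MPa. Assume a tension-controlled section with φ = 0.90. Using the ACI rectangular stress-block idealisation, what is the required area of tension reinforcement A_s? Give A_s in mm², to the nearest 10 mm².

M_n = M_u/φ = 204/0.90 = 226.667 kN·m.
With M_n = 0.85 f'_c a b (d − a/2), solve the quadratic for a:
a = d − √(d² − 2M_n/(0.85 f'_c b)) = 490 − √(490² − 2 × 226.667×10⁶/(0.85 × 40 × 335)) = 42.45 mm.
A_s = 0.85 f'_c a b / f_y = 0.85 × 40 × 42.45 × 335 / 400 = 1208.8 mm².

A_s ≈ 1210 mm²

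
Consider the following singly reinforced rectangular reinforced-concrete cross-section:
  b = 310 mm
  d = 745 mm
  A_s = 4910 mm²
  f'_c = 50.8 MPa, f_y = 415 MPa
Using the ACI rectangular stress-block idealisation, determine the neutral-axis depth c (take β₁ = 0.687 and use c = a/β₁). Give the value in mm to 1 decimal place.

T = A_s f_y = 4910 × 415 = 2037650 N = 2037.65 kN.
Setting C = 0.85 f'_c a b equal to T: a = 2037650/(0.85 × 50.8 × 310) = 152.225 mm.
With β₁ = 0.687, c = a/β₁ = 152.225/0.687 = 221.6 mm.

c ≈ 221.6 mm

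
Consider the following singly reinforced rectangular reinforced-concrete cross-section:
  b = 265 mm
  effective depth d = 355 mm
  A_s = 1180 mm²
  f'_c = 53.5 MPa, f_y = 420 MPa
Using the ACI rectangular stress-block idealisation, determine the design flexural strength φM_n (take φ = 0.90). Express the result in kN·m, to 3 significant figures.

T = A_s f_y = 1180 × 420 = 495600 N = 495.6 kN.
From C = T: a = T/(0.85 f'_c b) = 495600/(0.85 × 53.5 × 265) = 41.13 mm.
M_n = T(d − a/2) = 495.6 kN × (355 − 20.565) mm = 165.75 kN·m.
φM_n = 0.90 × 165.75 = 149.18 kN·m.

φM_n ≈ 149 kN·m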